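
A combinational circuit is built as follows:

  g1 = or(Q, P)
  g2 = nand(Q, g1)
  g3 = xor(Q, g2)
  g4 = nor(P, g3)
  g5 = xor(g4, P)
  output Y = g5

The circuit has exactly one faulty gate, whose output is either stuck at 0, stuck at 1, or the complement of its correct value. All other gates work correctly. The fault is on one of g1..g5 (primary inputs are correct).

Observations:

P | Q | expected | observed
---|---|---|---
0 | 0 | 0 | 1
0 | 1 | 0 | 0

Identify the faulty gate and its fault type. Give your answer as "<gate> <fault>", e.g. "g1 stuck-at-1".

g2 stuck-at-0

Fault-free values for test 1 (P=0, Q=0): g1=0, g2=1, g3=1, g4=0, g5=0, giving Y=0. Observed 1.
Test 1: faults giving observed 1 are {g2 stuck-at-0, g2 inverted output, g3 stuck-at-0, g3 inverted output, g4 stuck-at-1, g4 inverted output, g5 stuck-at-1, g5 inverted output}.
Test 2 (P=0, Q=1): fault-free g1=1, g2=0, g3=1, g4=0, g5=0 → 0; observed 0. Eliminates g2 inverted output, g3 stuck-at-0, g3 inverted output, g4 stuck-at-1, g4 inverted output, g5 stuck-at-1, g5 inverted output.
Only g2 stuck-at-0 is consistent with every test.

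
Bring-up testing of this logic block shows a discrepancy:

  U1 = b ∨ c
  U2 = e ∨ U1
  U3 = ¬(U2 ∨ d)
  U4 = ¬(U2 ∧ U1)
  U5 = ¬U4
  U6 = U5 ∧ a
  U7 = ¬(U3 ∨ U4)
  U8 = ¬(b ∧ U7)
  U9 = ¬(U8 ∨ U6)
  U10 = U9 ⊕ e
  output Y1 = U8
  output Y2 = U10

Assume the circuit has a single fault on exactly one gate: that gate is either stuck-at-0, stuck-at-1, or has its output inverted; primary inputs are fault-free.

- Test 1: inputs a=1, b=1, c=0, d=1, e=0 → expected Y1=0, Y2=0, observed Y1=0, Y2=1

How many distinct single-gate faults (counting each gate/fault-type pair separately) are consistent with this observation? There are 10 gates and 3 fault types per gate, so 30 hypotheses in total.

8

Fault-free: U1=1, U2=1, U3=0, U4=0, U5=1, U6=1, U7=1, U8=0, U9=0, U10=0 → Y1=0, Y2=0. Observed Y1=0, Y2=1.
  U1: none of the 3 fault types match ✗
  U2: none of the 3 fault types match ✗
  U3: none of the 3 fault types match ✗
  U4: none of the 3 fault types match ✗
  U5: stuck-at-0, inverted output ✓; others ✗
  U6: stuck-at-0, inverted output ✓; others ✗
  U7: none of the 3 fault types match ✗
  U8: none of the 3 fault types match ✗
  U9: stuck-at-1, inverted output ✓; others ✗
  U10: stuck-at-1, inverted output ✓; others ✗
Consistent faults: {U5 stuck-at-0, U5 inverted output, U6 stuck-at-0, U6 inverted output, U9 stuck-at-1, U9 inverted output, U10 stuck-at-1, U10 inverted output} — 8 in all.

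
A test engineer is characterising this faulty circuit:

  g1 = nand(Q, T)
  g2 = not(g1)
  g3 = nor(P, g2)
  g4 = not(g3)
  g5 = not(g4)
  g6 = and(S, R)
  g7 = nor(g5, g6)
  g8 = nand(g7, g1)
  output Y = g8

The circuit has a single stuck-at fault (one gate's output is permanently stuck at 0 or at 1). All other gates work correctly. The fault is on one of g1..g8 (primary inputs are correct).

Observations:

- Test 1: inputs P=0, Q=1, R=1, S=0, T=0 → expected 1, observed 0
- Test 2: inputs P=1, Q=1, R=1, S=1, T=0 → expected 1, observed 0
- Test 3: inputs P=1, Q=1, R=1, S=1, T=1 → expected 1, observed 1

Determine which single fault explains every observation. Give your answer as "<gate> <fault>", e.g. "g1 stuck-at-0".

g7 stuck-at-1

Fault-free values for test 1 (P=0, Q=1, R=1, S=0, T=0): g1=1, g2=0, g3=1, g4=0, g5=1, g6=0, g7=0, g8=1, giving Y=1. Observed 0.
Test 1: faults giving observed 0 are {g2 stuck-at-1, g3 stuck-at-0, g4 stuck-at-1, g5 stuck-at-0, g7 stuck-at-1, g8 stuck-at-0}.
Test 2 (P=1, Q=1, R=1, S=1, T=0): fault-free g1=1, g2=0, g3=0, g4=1, g5=0, g6=1, g7=0, g8=1 → 1; observed 0. Eliminates g2 stuck-at-1, g3 stuck-at-0, g4 stuck-at-1, g5 stuck-at-0.
Test 3 (P=1, Q=1, R=1, S=1, T=1): fault-free g1=0, g2=1, g3=0, g4=1, g5=0, g6=1, g7=0, g8=1 → 1; observed 1. Eliminates g8 stuck-at-0.
Only g7 stuck-at-1 is consistent with every test.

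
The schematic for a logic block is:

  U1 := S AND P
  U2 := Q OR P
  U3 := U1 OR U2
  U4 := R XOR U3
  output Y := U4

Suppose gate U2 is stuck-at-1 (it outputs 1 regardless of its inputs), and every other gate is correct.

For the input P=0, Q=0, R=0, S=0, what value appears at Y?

1

Propagate with U2 forced: U1=0, U2=1 [stuck-at-1], U3=1, U4=1.
So Y = 1. (Without the fault it would be 0.)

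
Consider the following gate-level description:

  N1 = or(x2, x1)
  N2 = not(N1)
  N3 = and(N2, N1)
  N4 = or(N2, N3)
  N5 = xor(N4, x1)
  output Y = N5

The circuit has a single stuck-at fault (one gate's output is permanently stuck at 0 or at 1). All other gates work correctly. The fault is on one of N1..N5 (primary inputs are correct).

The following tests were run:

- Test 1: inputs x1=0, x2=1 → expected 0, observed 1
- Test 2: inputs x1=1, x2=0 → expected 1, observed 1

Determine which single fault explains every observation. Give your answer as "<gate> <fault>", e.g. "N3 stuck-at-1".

N5 stuck-at-1

Fault-free values for test 1 (x1=0, x2=1): N1=1, N2=0, N3=0, N4=0, N5=0, giving Y=0. Observed 1.
Test 1: faults giving observed 1 are {N1 stuck-at-0, N2 stuck-at-1, N3 stuck-at-1, N4 stuck-at-1, N5 stuck-at-1}.
Test 2 (x1=1, x2=0): fault-free N1=1, N2=0, N3=0, N4=0, N5=1 → 1; observed 1. Eliminates N1 stuck-at-0, N2 stuck-at-1, N3 stuck-at-1, N4 stuck-at-1.
Only N5 stuck-at-1 is consistent with every test.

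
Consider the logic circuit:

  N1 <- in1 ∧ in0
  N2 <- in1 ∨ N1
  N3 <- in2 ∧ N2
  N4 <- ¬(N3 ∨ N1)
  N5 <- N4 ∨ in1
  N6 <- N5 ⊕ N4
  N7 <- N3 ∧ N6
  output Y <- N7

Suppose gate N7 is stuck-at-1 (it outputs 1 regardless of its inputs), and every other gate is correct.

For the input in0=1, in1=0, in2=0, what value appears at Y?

1

Propagate with N7 forced: N1=0, N2=0, N3=0, N4=1, N5=1, N6=0, N7=1 [stuck-at-1].
So Y = 1. (Without the fault it would be 0.)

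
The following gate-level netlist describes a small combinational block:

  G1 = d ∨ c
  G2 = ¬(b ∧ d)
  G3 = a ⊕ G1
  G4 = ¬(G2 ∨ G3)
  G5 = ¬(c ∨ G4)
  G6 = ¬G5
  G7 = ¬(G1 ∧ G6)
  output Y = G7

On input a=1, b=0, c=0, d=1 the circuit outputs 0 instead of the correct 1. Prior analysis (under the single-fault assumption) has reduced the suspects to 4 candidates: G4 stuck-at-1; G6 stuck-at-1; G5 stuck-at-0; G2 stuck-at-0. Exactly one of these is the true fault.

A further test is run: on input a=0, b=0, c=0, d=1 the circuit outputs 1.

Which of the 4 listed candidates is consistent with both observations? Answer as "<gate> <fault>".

Evaluate each candidate on input a=0, b=0, c=0, d=1:
  G4 stuck-at-1: G1=1, G2=1, G3=1, G4=1 [stuck-at-1], G5=0, G6=1, G7=0 → 0 — eliminated
  G6 stuck-at-1: G1=1, G2=1, G3=1, G4=0, G5=1, G6=1 [stuck-at-1], G7=0 → 0 — eliminated
  G5 stuck-at-0: G1=1, G2=1, G3=1, G4=0, G5=0 [stuck-at-0], G6=1, G7=0 → 0 — eliminated
  G2 stuck-at-0: G1=1, G2=0 [stuck-at-0], G3=1, G4=0, G5=1, G6=0, G7=1 → 1 — matches
Only G2 stuck-at-0 reproduces the observed 1.

G2 stuck-at-0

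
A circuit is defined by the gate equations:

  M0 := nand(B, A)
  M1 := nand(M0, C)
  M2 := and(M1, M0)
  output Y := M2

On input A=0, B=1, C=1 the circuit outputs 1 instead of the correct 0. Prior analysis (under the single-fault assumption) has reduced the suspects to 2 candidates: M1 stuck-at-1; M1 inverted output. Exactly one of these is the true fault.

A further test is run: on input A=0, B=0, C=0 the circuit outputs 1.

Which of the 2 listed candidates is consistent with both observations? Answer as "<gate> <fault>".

Evaluate each candidate on input A=0, B=0, C=0:
  M1 stuck-at-1: M0=1, M1=1 [stuck-at-1], M2=1 → 1 — matches
  M1 inverted output: M0=1, M1=0 [inverted output], M2=0 → 0 — eliminated
Only M1 stuck-at-1 reproduces the observed 1.

M1 stuck-at-1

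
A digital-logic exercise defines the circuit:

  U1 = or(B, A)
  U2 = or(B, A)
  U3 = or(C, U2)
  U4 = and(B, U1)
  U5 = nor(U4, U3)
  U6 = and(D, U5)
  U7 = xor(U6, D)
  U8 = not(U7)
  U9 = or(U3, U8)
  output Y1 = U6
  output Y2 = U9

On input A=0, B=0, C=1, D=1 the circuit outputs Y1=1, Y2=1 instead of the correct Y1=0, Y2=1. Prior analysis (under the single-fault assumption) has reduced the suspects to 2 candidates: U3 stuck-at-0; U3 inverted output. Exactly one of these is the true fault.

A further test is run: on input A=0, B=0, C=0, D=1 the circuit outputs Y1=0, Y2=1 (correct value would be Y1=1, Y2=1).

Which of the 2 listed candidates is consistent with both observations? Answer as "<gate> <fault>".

U3 inverted output

Evaluate each candidate on input A=0, B=0, C=0, D=1:
  U3 stuck-at-0: U1=0, U2=0, U3=0 [stuck-at-0], U4=0, U5=1, U6=1, U7=0, U8=1, U9=1 → Y1=1, Y2=1 — eliminated
  U3 inverted output: U1=0, U2=0, U3=1 [inverted output], U4=0, U5=0, U6=0, U7=1, U8=0, U9=1 → Y1=0, Y2=1 — matches
Only U3 inverted output reproduces the observed Y1=0, Y2=1.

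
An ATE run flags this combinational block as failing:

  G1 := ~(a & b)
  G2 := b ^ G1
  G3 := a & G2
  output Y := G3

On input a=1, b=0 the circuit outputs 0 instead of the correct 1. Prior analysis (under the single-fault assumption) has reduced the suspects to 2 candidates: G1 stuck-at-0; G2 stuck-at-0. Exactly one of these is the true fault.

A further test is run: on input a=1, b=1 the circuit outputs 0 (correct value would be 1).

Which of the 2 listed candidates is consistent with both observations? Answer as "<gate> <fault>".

Evaluate each candidate on input a=1, b=1:
  G1 stuck-at-0: G1=0 [stuck-at-0], G2=1, G3=1 → 1 — eliminated
  G2 stuck-at-0: G1=0, G2=0 [stuck-at-0], G3=0 → 0 — matches
Only G2 stuck-at-0 reproduces the observed 0.

G2 stuck-at-0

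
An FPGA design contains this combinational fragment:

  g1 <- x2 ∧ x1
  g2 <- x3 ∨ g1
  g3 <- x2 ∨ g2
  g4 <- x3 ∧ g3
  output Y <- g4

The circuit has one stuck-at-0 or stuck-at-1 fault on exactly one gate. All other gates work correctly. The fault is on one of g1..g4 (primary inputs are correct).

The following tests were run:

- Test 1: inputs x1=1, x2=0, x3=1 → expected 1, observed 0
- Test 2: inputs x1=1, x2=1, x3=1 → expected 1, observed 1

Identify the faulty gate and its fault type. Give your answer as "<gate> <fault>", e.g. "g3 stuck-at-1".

g2 stuck-at-0

Fault-free values for test 1 (x1=1, x2=0, x3=1): g1=0, g2=1, g3=1, g4=1, giving Y=1. Observed 0.
Test 1: faults giving observed 0 are {g2 stuck-at-0, g3 stuck-at-0, g4 stuck-at-0}.
Test 2 (x1=1, x2=1, x3=1): fault-free g1=1, g2=1, g3=1, g4=1 → 1; observed 1. Eliminates g3 stuck-at-0, g4 stuck-at-0.
Only g2 stuck-at-0 is consistent with every test.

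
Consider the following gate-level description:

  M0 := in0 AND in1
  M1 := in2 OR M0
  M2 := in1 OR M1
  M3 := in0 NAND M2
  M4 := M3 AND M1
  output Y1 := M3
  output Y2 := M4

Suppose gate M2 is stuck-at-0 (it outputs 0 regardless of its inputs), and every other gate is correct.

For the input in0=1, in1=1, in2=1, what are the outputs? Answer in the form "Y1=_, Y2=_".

Propagate with M2 forced: M0=1, M1=1, M2=0 [stuck-at-0], M3=1, M4=1.
So the outputs are Y1=1, Y2=1. (Without the fault they would be Y1=0, Y2=0.)

Y1=1, Y2=1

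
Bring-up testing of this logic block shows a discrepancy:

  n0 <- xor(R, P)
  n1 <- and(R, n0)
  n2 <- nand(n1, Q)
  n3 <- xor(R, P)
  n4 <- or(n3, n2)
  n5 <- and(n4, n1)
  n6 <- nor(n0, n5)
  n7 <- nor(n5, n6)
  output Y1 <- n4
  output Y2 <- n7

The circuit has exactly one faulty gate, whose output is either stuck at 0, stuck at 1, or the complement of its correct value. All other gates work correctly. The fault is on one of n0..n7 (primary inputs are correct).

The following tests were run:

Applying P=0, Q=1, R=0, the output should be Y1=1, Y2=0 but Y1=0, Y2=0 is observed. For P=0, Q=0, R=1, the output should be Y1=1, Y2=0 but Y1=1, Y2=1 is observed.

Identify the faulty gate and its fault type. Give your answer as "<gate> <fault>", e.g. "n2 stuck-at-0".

n1 inverted output

Fault-free values for test 1 (P=0, Q=1, R=0): n0=0, n1=0, n2=1, n3=0, n4=1, n5=0, n6=1, n7=0, giving Y1=1, Y2=0. Observed Y1=0, Y2=0.
Test 1: faults giving observed Y1=0, Y2=0 are {n1 stuck-at-1, n1 inverted output, n2 stuck-at-0, n2 inverted output, n4 stuck-at-0, n4 inverted output}.
Test 2 (P=0, Q=0, R=1): fault-free n0=1, n1=1, n2=1, n3=1, n4=1, n5=1, n6=0, n7=0 → Y1=1, Y2=0; observed Y1=1, Y2=1. Eliminates n1 stuck-at-1, n2 stuck-at-0, n2 inverted output, n4 stuck-at-0, n4 inverted output.
Only n1 inverted output is consistent with every test.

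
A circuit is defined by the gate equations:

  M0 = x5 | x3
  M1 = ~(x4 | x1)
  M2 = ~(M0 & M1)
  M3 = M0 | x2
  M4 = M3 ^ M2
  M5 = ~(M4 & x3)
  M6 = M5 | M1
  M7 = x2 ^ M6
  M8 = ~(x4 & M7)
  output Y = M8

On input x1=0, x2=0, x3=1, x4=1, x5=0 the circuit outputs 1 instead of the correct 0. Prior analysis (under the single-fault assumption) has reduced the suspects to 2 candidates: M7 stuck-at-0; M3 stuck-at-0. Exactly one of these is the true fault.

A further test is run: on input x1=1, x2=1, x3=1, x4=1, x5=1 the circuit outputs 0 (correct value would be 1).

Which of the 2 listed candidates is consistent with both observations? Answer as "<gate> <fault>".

Evaluate each candidate on input x1=1, x2=1, x3=1, x4=1, x5=1:
  M7 stuck-at-0: M0=1, M1=0, M2=1, M3=1, M4=0, M5=1, M6=1, M7=0 [stuck-at-0], M8=1 → 1 — eliminated
  M3 stuck-at-0: M0=1, M1=0, M2=1, M3=0 [stuck-at-0], M4=1, M5=0, M6=0, M7=1, M8=0 → 0 — matches
Only M3 stuck-at-0 reproduces the observed 0.

M3 stuck-at-0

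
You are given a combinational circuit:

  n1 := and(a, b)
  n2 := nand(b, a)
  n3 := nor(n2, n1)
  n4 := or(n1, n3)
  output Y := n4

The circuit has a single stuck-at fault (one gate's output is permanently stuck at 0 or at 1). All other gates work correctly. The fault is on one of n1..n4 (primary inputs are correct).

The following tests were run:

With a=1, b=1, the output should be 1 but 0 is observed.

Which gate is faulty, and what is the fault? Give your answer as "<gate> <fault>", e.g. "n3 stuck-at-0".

n4 stuck-at-0

Fault-free values for test 1 (a=1, b=1): n1=1, n2=0, n3=0, n4=1, giving Y=1. Observed 0.
Test 1: faults giving observed 0 are {n4 stuck-at-0}.
Only n4 stuck-at-0 is consistent with every test.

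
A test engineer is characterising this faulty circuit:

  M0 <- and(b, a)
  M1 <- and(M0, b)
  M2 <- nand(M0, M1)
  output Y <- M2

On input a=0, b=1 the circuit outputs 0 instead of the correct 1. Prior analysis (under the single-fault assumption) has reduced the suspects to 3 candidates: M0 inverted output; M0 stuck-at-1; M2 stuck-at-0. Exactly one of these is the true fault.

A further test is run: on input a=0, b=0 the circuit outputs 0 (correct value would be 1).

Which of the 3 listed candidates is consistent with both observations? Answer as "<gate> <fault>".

Evaluate each candidate on input a=0, b=0:
  M0 inverted output: M0=1 [inverted output], M1=0, M2=1 → 1 — eliminated
  M0 stuck-at-1: M0=1 [stuck-at-1], M1=0, M2=1 → 1 — eliminated
  M2 stuck-at-0: M0=0, M1=0, M2=0 [stuck-at-0] → 0 — matches
Only M2 stuck-at-0 reproduces the observed 0.

M2 stuck-at-0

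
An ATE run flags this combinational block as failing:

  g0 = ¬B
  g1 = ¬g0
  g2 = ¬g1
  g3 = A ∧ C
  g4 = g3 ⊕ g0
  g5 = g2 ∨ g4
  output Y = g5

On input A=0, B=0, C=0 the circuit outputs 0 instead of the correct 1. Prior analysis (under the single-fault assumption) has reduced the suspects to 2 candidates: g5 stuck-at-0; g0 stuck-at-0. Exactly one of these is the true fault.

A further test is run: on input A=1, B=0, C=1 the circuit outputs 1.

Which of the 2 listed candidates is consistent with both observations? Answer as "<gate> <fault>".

g0 stuck-at-0

Evaluate each candidate on input A=1, B=0, C=1:
  g5 stuck-at-0: g0=1, g1=0, g2=1, g3=1, g4=0, g5=0 [stuck-at-0] → 0 — eliminated
  g0 stuck-at-0: g0=0 [stuck-at-0], g1=1, g2=0, g3=1, g4=1, g5=1 → 1 — matches
Only g0 stuck-at-0 reproduces the observed 1.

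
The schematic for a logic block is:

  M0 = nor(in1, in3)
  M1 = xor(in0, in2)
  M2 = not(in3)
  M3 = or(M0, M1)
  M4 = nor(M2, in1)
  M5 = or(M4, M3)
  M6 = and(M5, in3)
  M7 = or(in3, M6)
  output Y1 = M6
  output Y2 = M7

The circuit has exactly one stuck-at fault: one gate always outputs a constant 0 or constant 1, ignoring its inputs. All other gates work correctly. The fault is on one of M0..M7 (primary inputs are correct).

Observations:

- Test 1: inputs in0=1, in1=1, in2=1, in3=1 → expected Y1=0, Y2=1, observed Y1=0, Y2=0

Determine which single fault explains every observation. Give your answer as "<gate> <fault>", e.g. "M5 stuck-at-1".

M7 stuck-at-0

Fault-free values for test 1 (in0=1, in1=1, in2=1, in3=1): M0=0, M1=0, M2=0, M3=0, M4=0, M5=0, M6=0, M7=1, giving Y1=0, Y2=1. Observed Y1=0, Y2=0.
Test 1: faults giving observed Y1=0, Y2=0 are {M7 stuck-at-0}.
Only M7 stuck-at-0 is consistent with every test.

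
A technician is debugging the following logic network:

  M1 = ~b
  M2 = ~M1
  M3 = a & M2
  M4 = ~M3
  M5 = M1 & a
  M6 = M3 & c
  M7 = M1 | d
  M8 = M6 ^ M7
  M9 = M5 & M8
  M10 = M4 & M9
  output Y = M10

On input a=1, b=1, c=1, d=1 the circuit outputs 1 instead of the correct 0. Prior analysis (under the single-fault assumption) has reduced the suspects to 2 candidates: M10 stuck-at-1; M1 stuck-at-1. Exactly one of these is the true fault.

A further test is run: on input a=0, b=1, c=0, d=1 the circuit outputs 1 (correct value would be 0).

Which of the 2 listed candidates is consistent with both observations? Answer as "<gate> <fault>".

Evaluate each candidate on input a=0, b=1, c=0, d=1:
  M10 stuck-at-1: M1=0, M2=1, M3=0, M4=1, M5=0, M6=0, M7=1, M8=1, M9=0, M10=1 [stuck-at-1] → 1 — matches
  M1 stuck-at-1: M1=1 [stuck-at-1], M2=0, M3=0, M4=1, M5=0, M6=0, M7=1, M8=1, M9=0, M10=0 → 0 — eliminated
Only M10 stuck-at-1 reproduces the observed 1.

M10 stuck-at-1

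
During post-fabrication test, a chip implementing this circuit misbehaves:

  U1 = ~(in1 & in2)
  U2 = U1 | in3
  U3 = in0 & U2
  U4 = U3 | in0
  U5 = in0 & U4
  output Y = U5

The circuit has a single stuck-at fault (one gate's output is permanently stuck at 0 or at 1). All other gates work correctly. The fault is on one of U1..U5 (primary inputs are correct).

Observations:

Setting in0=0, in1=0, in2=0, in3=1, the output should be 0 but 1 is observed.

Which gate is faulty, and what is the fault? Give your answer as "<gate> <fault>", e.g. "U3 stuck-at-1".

Fault-free values for test 1 (in0=0, in1=0, in2=0, in3=1): U1=1, U2=1, U3=0, U4=0, U5=0, giving Y=0. Observed 1.
Test 1: faults giving observed 1 are {U5 stuck-at-1}.
Only U5 stuck-at-1 is consistent with every test.

U5 stuck-at-1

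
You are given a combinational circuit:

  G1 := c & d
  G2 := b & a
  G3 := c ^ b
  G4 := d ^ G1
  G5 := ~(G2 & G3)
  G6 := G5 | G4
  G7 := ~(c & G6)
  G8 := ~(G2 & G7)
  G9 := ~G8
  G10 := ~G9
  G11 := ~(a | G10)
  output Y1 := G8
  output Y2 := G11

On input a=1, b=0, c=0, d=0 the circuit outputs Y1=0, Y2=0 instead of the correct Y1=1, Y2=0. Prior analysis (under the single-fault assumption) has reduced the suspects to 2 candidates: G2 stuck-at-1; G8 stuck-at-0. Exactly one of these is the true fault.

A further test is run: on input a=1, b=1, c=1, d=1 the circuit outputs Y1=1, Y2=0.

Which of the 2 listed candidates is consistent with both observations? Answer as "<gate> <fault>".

Evaluate each candidate on input a=1, b=1, c=1, d=1:
  G2 stuck-at-1: G1=1, G2=1 [stuck-at-1], G3=0, G4=0, G5=1, G6=1, G7=0, G8=1, G9=0, G10=1, G11=0 → Y1=1, Y2=0 — matches
  G8 stuck-at-0: G1=1, G2=1, G3=0, G4=0, G5=1, G6=1, G7=0, G8=0 [stuck-at-0], G9=1, G10=0, G11=0 → Y1=0, Y2=0 — eliminated
Only G2 stuck-at-1 reproduces the observed Y1=1, Y2=0.

G2 stuck-at-1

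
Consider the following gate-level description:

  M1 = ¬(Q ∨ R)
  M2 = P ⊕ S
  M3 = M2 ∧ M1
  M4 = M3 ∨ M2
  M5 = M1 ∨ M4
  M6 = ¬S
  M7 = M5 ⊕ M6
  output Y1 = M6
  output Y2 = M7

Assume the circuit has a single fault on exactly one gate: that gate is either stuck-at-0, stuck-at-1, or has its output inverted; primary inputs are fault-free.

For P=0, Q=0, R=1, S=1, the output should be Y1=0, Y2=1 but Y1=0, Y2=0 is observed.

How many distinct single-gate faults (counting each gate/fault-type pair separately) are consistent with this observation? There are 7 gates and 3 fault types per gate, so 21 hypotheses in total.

Fault-free: M1=0, M2=1, M3=0, M4=1, M5=1, M6=0, M7=1 → Y1=0, Y2=1. Observed Y1=0, Y2=0.
  M1: none of the 3 fault types match ✗
  M2: stuck-at-0, inverted output ✓; others ✗
  M3: none of the 3 fault types match ✗
  M4: stuck-at-0, inverted output ✓; others ✗
  M5: stuck-at-0, inverted output ✓; others ✗
  M6: none of the 3 fault types match ✗
  M7: stuck-at-0, inverted output ✓; others ✗
Consistent faults: {M2 stuck-at-0, M2 inverted output, M4 stuck-at-0, M4 inverted output, M5 stuck-at-0, M5 inverted output, M7 stuck-at-0, M7 inverted output} — 8 in all.

8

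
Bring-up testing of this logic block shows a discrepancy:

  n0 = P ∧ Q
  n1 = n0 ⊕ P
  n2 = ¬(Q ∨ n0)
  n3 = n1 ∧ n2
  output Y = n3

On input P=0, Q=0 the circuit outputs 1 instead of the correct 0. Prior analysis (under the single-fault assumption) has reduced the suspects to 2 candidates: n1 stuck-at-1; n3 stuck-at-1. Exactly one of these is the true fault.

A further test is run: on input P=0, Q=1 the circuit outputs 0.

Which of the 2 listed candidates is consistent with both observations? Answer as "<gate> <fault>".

Evaluate each candidate on input P=0, Q=1:
  n1 stuck-at-1: n0=0, n1=1 [stuck-at-1], n2=0, n3=0 → 0 — matches
  n3 stuck-at-1: n0=0, n1=0, n2=0, n3=1 [stuck-at-1] → 1 — eliminated
Only n1 stuck-at-1 reproduces the observed 0.

n1 stuck-at-1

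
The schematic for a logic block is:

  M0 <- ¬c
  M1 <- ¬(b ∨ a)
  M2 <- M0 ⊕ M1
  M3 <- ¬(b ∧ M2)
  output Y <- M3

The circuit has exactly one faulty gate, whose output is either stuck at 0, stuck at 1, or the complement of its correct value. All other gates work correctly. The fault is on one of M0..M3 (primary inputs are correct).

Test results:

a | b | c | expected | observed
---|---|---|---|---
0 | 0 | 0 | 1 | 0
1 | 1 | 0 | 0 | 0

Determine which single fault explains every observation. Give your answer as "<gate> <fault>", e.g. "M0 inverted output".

Fault-free values for test 1 (a=0, b=0, c=0): M0=1, M1=1, M2=0, M3=1, giving Y=1. Observed 0.
Test 1: faults giving observed 0 are {M3 stuck-at-0, M3 inverted output}.
Test 2 (a=1, b=1, c=0): fault-free M0=1, M1=0, M2=1, M3=0 → 0; observed 0. Eliminates M3 inverted output.
Only M3 stuck-at-0 is consistent with every test.

M3 stuck-at-0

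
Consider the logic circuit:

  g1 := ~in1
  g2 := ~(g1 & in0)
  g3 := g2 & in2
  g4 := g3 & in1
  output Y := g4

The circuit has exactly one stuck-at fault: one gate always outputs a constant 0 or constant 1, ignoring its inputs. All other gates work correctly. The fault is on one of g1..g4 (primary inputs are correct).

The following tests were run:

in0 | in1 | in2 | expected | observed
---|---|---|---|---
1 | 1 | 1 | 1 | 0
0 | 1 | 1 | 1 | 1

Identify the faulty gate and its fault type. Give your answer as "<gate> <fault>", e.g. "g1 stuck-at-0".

g1 stuck-at-1

Fault-free values for test 1 (in0=1, in1=1, in2=1): g1=0, g2=1, g3=1, g4=1, giving Y=1. Observed 0.
Test 1: faults giving observed 0 are {g1 stuck-at-1, g2 stuck-at-0, g3 stuck-at-0, g4 stuck-at-0}.
Test 2 (in0=0, in1=1, in2=1): fault-free g1=0, g2=1, g3=1, g4=1 → 1; observed 1. Eliminates g2 stuck-at-0, g3 stuck-at-0, g4 stuck-at-0.
Only g1 stuck-at-1 is consistent with every test.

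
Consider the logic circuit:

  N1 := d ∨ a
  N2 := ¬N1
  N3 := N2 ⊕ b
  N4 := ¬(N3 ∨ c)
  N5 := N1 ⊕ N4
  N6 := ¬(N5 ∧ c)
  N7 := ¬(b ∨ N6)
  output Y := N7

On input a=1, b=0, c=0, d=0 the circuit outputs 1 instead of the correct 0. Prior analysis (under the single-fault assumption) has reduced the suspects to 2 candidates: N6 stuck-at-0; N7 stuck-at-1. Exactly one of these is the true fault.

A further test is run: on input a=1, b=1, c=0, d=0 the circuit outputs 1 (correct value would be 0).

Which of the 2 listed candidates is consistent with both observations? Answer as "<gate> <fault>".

Evaluate each candidate on input a=1, b=1, c=0, d=0:
  N6 stuck-at-0: N1=1, N2=0, N3=1, N4=0, N5=1, N6=0 [stuck-at-0], N7=0 → 0 — eliminated
  N7 stuck-at-1: N1=1, N2=0, N3=1, N4=0, N5=1, N6=1, N7=1 [stuck-at-1] → 1 — matches
Only N7 stuck-at-1 reproduces the observed 1.

N7 stuck-at-1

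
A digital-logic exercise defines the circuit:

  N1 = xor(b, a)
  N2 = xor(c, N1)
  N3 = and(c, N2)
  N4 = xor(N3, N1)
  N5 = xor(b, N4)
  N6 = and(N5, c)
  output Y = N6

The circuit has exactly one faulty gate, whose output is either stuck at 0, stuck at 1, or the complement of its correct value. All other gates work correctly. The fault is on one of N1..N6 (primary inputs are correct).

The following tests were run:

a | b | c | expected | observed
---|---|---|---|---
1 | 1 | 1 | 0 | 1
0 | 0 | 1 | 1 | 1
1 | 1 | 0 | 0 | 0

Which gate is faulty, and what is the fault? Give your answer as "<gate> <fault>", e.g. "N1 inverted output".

Fault-free values for test 1 (a=1, b=1, c=1): N1=0, N2=1, N3=1, N4=1, N5=0, N6=0, giving Y=0. Observed 1.
Test 1: faults giving observed 1 are {N2 stuck-at-0, N2 inverted output, N3 stuck-at-0, N3 inverted output, N4 stuck-at-0, N4 inverted output, N5 stuck-at-1, N5 inverted output, N6 stuck-at-1, N6 inverted output}.
Test 2 (a=0, b=0, c=1): fault-free N1=0, N2=1, N3=1, N4=1, N5=1, N6=1 → 1; observed 1. Eliminates N2 stuck-at-0, N2 inverted output, N3 stuck-at-0, N3 inverted output, N4 stuck-at-0, N4 inverted output, N5 inverted output, N6 inverted output.
Test 3 (a=1, b=1, c=0): fault-free N1=0, N2=0, N3=0, N4=0, N5=1, N6=0 → 0; observed 0. Eliminates N6 stuck-at-1.
Only N5 stuck-at-1 is consistent with every test.

N5 stuck-at-1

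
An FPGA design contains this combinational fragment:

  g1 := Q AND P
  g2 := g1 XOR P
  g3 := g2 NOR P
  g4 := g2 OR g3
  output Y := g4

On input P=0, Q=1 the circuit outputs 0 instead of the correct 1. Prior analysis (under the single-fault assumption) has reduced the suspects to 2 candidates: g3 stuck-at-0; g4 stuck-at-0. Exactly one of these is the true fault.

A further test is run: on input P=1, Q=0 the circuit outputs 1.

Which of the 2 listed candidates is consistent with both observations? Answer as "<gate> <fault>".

g3 stuck-at-0

Evaluate each candidate on input P=1, Q=0:
  g3 stuck-at-0: g1=0, g2=1, g3=0 [stuck-at-0], g4=1 → 1 — matches
  g4 stuck-at-0: g1=0, g2=1, g3=0, g4=0 [stuck-at-0] → 0 — eliminated
Only g3 stuck-at-0 reproduces the observed 1.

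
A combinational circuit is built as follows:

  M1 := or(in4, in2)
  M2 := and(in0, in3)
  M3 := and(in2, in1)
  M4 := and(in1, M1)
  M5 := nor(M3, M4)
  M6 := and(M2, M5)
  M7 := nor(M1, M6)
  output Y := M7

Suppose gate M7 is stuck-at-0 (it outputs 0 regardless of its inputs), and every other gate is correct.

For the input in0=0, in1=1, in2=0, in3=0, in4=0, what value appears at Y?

Propagate with M7 forced: M1=0, M2=0, M3=0, M4=0, M5=1, M6=0, M7=0 [stuck-at-0].
So Y = 0. (Without the fault it would be 1.)

0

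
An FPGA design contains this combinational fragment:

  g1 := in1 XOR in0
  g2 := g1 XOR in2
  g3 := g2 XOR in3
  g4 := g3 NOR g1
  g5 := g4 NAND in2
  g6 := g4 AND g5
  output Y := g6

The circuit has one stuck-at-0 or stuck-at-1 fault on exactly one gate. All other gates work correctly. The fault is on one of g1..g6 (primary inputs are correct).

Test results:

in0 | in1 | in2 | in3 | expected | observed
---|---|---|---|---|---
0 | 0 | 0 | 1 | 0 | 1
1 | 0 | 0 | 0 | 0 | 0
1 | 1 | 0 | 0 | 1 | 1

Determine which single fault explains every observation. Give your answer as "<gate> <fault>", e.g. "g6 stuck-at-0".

g3 stuck-at-0

Fault-free values for test 1 (in0=0, in1=0, in2=0, in3=1): g1=0, g2=0, g3=1, g4=0, g5=1, g6=0, giving Y=0. Observed 1.
Test 1: faults giving observed 1 are {g2 stuck-at-1, g3 stuck-at-0, g4 stuck-at-1, g6 stuck-at-1}.
Test 2 (in0=1, in1=0, in2=0, in3=0): fault-free g1=1, g2=1, g3=1, g4=0, g5=1, g6=0 → 0; observed 0. Eliminates g4 stuck-at-1, g6 stuck-at-1.
Test 3 (in0=1, in1=1, in2=0, in3=0): fault-free g1=0, g2=0, g3=0, g4=1, g5=1, g6=1 → 1; observed 1. Eliminates g2 stuck-at-1.
Only g3 stuck-at-0 is consistent with every test.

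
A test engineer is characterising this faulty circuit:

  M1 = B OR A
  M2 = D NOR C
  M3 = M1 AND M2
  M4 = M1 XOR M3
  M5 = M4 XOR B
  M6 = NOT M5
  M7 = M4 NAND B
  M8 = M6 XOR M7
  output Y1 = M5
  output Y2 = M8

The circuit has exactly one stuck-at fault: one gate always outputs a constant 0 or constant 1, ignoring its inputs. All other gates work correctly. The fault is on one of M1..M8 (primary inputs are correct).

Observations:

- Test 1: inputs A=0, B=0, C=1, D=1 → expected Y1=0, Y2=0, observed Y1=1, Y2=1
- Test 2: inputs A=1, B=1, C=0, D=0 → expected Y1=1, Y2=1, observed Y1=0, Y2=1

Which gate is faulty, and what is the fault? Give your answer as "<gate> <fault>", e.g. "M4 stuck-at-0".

Fault-free values for test 1 (A=0, B=0, C=1, D=1): M1=0, M2=0, M3=0, M4=0, M5=0, M6=1, M7=1, M8=0, giving Y1=0, Y2=0. Observed Y1=1, Y2=1.
Test 1: faults giving observed Y1=1, Y2=1 are {M1 stuck-at-1, M3 stuck-at-1, M4 stuck-at-1, M5 stuck-at-1}.
Test 2 (A=1, B=1, C=0, D=0): fault-free M1=1, M2=1, M3=1, M4=0, M5=1, M6=0, M7=1, M8=1 → Y1=1, Y2=1; observed Y1=0, Y2=1. Eliminates M1 stuck-at-1, M3 stuck-at-1, M5 stuck-at-1.
Only M4 stuck-at-1 is consistent with every test.

M4 stuck-at-1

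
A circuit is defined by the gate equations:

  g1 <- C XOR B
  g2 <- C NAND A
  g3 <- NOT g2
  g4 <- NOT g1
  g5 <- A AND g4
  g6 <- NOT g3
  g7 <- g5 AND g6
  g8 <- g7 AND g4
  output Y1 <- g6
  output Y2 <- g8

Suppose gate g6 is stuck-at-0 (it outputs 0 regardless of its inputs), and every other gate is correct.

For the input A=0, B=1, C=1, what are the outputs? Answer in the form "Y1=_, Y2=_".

Propagate with g6 forced: g1=0, g2=1, g3=0, g4=1, g5=0, g6=0 [stuck-at-0], g7=0, g8=0.
So the outputs are Y1=0, Y2=0. (Without the fault they would be Y1=1, Y2=0.)

Y1=0, Y2=0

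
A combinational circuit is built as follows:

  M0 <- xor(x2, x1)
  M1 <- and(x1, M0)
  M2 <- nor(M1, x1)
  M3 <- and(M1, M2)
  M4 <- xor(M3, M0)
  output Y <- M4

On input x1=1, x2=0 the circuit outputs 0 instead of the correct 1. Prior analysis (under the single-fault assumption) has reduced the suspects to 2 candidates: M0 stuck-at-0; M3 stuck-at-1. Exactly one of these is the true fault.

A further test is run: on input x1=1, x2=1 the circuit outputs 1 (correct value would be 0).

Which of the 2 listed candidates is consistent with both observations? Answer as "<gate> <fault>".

M3 stuck-at-1

Evaluate each candidate on input x1=1, x2=1:
  M0 stuck-at-0: M0=0 [stuck-at-0], M1=0, M2=0, M3=0, M4=0 → 0 — eliminated
  M3 stuck-at-1: M0=0, M1=0, M2=0, M3=1 [stuck-at-1], M4=1 → 1 — matches
Only M3 stuck-at-1 reproduces the observed 1.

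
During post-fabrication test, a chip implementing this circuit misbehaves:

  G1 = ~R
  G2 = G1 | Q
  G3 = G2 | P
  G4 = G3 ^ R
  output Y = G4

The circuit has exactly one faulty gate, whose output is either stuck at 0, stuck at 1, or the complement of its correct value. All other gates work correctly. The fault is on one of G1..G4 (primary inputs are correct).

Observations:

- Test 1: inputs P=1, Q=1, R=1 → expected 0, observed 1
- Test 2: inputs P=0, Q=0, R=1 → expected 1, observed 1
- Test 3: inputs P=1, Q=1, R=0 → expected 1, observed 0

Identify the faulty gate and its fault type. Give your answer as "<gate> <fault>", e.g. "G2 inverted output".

Fault-free values for test 1 (P=1, Q=1, R=1): G1=0, G2=1, G3=1, G4=0, giving Y=0. Observed 1.
Test 1: faults giving observed 1 are {G3 stuck-at-0, G3 inverted output, G4 stuck-at-1, G4 inverted output}.
Test 2 (P=0, Q=0, R=1): fault-free G1=0, G2=0, G3=0, G4=1 → 1; observed 1. Eliminates G3 inverted output, G4 inverted output.
Test 3 (P=1, Q=1, R=0): fault-free G1=1, G2=1, G3=1, G4=1 → 1; observed 0. Eliminates G4 stuck-at-1.
Only G3 stuck-at-0 is consistent with every test.

G3 stuck-at-0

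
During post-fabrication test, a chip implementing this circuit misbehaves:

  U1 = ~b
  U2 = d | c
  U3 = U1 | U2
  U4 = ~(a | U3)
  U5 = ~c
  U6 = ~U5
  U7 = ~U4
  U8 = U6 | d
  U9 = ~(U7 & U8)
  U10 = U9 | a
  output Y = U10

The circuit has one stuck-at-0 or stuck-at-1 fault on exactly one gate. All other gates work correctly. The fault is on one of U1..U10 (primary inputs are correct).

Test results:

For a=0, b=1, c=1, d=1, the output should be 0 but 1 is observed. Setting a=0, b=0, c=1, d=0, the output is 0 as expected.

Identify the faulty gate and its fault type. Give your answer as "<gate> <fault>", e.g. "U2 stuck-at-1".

Fault-free values for test 1 (a=0, b=1, c=1, d=1): U1=0, U2=1, U3=1, U4=0, U5=0, U6=1, U7=1, U8=1, U9=0, U10=0, giving Y=0. Observed 1.
Test 1: faults giving observed 1 are {U2 stuck-at-0, U3 stuck-at-0, U4 stuck-at-1, U7 stuck-at-0, U8 stuck-at-0, U9 stuck-at-1, U10 stuck-at-1}.
Test 2 (a=0, b=0, c=1, d=0): fault-free U1=1, U2=1, U3=1, U4=0, U5=0, U6=1, U7=1, U8=1, U9=0, U10=0 → 0; observed 0. Eliminates U3 stuck-at-0, U4 stuck-at-1, U7 stuck-at-0, U8 stuck-at-0, U9 stuck-at-1, U10 stuck-at-1.
Only U2 stuck-at-0 is consistent with every test.

U2 stuck-at-0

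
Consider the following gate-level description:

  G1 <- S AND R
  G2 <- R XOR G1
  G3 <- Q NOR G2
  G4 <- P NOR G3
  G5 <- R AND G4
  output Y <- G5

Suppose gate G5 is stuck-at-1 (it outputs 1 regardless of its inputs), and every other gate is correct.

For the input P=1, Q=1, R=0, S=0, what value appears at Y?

Propagate with G5 forced: G1=0, G2=0, G3=0, G4=0, G5=1 [stuck-at-1].
So Y = 1. (Without the fault it would be 0.)

1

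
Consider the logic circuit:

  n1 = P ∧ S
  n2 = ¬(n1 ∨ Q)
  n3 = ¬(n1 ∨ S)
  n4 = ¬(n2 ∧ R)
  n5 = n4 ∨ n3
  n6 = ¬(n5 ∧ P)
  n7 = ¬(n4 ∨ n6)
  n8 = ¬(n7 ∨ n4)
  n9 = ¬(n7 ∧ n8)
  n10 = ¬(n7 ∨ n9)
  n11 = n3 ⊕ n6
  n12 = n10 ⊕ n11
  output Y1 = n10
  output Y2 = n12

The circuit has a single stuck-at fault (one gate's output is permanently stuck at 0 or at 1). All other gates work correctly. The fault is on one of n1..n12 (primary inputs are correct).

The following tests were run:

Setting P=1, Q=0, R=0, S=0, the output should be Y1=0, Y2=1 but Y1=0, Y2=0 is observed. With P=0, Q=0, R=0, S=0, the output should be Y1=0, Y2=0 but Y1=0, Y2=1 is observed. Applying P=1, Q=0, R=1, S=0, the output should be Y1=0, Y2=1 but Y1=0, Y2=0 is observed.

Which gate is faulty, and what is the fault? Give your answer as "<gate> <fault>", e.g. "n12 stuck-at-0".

Fault-free values for test 1 (P=1, Q=0, R=0, S=0): n1=0, n2=1, n3=1, n4=1, n5=1, n6=0, n7=0, n8=0, n9=1, n10=0, n11=1, n12=1, giving Y1=0, Y2=1. Observed Y1=0, Y2=0.
Test 1: faults giving observed Y1=0, Y2=0 are {n1 stuck-at-1, n3 stuck-at-0, n5 stuck-at-0, n6 stuck-at-1, n11 stuck-at-0, n12 stuck-at-0}.
Test 2 (P=0, Q=0, R=0, S=0): fault-free n1=0, n2=1, n3=1, n4=1, n5=1, n6=1, n7=0, n8=0, n9=1, n10=0, n11=0, n12=0 → Y1=0, Y2=0; observed Y1=0, Y2=1. Eliminates n5 stuck-at-0, n6 stuck-at-1, n11 stuck-at-0, n12 stuck-at-0.
Test 3 (P=1, Q=0, R=1, S=0): fault-free n1=0, n2=1, n3=1, n4=0, n5=1, n6=0, n7=1, n8=0, n9=1, n10=0, n11=1, n12=1 → Y1=0, Y2=1; observed Y1=0, Y2=0. Eliminates n3 stuck-at-0.
Only n1 stuck-at-1 is consistent with every test.

n1 stuck-at-1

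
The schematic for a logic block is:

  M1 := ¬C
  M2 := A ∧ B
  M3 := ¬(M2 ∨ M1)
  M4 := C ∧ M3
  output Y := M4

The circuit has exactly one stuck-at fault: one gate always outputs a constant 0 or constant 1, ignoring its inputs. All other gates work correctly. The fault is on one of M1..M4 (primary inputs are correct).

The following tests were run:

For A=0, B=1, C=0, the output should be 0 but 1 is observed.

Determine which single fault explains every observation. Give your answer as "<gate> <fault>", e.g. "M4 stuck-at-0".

Fault-free values for test 1 (A=0, B=1, C=0): M1=1, M2=0, M3=0, M4=0, giving Y=0. Observed 1.
Test 1: faults giving observed 1 are {M4 stuck-at-1}.
Only M4 stuck-at-1 is consistent with every test.

M4 stuck-at-1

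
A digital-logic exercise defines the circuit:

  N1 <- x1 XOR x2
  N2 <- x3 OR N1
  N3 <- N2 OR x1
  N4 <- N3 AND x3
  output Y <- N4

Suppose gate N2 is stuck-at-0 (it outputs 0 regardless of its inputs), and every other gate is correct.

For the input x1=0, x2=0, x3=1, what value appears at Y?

Propagate with N2 forced: N1=0, N2=0 [stuck-at-0], N3=0, N4=0.
So Y = 0. (Without the fault it would be 1.)

0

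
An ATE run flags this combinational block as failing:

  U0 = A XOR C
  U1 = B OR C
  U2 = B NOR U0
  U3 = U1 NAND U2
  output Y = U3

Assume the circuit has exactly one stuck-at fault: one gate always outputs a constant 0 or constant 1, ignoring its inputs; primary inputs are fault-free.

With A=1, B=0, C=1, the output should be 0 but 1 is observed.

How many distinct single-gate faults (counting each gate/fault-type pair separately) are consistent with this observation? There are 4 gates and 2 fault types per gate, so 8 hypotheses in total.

4

Fault-free: U0=0, U1=1, U2=1, U3=0 → 0. Observed 1.
  U0 stuck-at-0: output 0 ✗
  U0 stuck-at-1: output 1 ✓
  U1 stuck-at-0: output 1 ✓
  U1 stuck-at-1: output 0 ✗
  U2 stuck-at-0: output 1 ✓
  U2 stuck-at-1: output 0 ✗
  U3 stuck-at-0: output 0 ✗
  U3 stuck-at-1: output 1 ✓
Consistent faults: {U0 stuck-at-1, U1 stuck-at-0, U2 stuck-at-0, U3 stuck-at-1} — 4 in all.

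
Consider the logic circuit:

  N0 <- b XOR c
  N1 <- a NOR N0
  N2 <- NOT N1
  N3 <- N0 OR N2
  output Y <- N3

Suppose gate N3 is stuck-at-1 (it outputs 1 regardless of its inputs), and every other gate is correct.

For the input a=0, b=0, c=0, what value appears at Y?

Propagate with N3 forced: N0=0, N1=1, N2=0, N3=1 [stuck-at-1].
So Y = 1. (Without the fault it would be 0.)

1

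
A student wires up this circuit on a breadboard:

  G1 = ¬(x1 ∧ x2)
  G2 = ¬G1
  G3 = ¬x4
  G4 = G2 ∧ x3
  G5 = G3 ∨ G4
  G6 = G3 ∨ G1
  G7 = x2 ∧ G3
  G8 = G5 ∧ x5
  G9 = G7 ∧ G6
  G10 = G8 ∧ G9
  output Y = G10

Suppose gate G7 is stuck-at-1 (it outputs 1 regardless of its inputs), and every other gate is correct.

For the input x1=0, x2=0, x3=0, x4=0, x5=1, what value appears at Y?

1

Propagate with G7 forced: G1=1, G2=0, G3=1, G4=0, G5=1, G6=1, G7=1 [stuck-at-1], G8=1, G9=1, G10=1.
So Y = 1. (Without the fault it would be 0.)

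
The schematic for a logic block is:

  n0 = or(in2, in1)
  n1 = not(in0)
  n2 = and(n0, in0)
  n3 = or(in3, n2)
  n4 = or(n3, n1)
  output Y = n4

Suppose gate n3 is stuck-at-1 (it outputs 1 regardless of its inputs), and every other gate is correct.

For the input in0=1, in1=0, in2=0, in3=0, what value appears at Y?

Propagate with n3 forced: n0=0, n1=0, n2=0, n3=1 [stuck-at-1], n4=1.
So Y = 1. (Without the fault it would be 0.)

1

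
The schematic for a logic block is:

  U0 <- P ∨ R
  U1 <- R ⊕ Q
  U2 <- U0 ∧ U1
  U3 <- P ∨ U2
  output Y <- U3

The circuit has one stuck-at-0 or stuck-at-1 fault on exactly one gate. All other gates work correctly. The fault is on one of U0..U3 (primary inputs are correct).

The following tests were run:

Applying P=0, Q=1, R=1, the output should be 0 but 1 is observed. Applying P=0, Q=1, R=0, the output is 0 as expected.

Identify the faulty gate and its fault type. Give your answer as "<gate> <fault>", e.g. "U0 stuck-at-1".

U1 stuck-at-1

Fault-free values for test 1 (P=0, Q=1, R=1): U0=1, U1=0, U2=0, U3=0, giving Y=0. Observed 1.
Test 1: faults giving observed 1 are {U1 stuck-at-1, U2 stuck-at-1, U3 stuck-at-1}.
Test 2 (P=0, Q=1, R=0): fault-free U0=0, U1=1, U2=0, U3=0 → 0; observed 0. Eliminates U2 stuck-at-1, U3 stuck-at-1.
Only U1 stuck-at-1 is consistent with every test.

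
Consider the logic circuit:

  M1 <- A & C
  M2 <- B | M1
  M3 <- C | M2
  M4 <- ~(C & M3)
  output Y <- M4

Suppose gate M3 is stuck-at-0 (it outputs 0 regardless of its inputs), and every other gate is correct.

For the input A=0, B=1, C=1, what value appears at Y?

Propagate with M3 forced: M1=0, M2=1, M3=0 [stuck-at-0], M4=1.
So Y = 1. (Without the fault it would be 0.)

1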